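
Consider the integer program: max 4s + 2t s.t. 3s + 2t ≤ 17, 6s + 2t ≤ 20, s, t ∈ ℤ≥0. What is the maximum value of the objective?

18

(s,t)=(1,7): 3·1+2·7=17≤17, 6·1+2·7=20≤20, objective 18.
(s,t)=(1,6): 3·1+2·6=15≤17, 6·1+2·6=18≤20, objective 16.
(s,t)=(0,8): 3·0+2·8=16≤17, 6·0+2·8=16≤20, objective 16.
(s,t)=(0,7): 3·0+2·7=14≤17, 6·0+2·7=14≤20, objective 14.
No feasible integer point exceeds 18.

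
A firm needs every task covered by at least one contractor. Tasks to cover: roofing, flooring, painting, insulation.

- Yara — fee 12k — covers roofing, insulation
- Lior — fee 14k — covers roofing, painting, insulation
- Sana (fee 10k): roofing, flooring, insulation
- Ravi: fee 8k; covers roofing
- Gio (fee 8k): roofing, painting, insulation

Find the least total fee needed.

Choose Sana and Gio: together they cover roofing, flooring, painting, insulation — every task.
Total fee: 10 + 8 = 18.

18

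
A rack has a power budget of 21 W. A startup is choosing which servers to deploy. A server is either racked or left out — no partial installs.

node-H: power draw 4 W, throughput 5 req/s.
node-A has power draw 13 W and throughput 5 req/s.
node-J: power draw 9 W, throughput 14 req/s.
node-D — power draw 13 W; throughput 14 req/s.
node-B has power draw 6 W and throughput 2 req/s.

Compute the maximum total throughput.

21

Allowing fractional choices, the relaxed optimum would be about 27.6, but servers are indivisible.
node-H + node-J: power draw 4 + 9 = 13 ≤ 21, throughput 5 + 14 = 19.
node-H + node-J + node-B: power draw 4 + 9 + 6 = 19 ≤ 21, throughput 5 + 14 + 2 = 21.
node-H + node-D: power draw 4 + 13 = 17 ≤ 21, throughput 5 + 14 = 19.
Best is node-H, node-J, and node-B with total throughput 21.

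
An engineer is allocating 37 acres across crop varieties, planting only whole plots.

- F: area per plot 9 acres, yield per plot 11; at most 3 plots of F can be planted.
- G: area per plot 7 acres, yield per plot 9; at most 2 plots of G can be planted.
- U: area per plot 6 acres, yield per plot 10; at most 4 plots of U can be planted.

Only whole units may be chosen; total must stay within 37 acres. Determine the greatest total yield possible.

2×F and 3×U: area 36 ≤ 37, yield 2·11 + 3·10 = 52.
1×F and 4×U: area 33 ≤ 37, yield 1·11 + 4·10 = 51.
Best is 52.

52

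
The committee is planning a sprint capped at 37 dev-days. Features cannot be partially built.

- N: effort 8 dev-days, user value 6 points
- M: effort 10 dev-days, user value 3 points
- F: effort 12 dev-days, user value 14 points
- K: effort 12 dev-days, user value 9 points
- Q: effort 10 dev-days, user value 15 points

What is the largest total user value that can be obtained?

Allowing fractional choices, the relaxed optimum would be about 40.2, but features are indivisible.
M + F + Q: effort 10 + 12 + 10 = 32 ≤ 37, user value 3 + 14 + 15 = 32.
F + K + Q: effort 12 + 12 + 10 = 34 ≤ 37, user value 14 + 9 + 15 = 38.
N + F + Q: effort 8 + 12 + 10 = 30 ≤ 37, user value 6 + 14 + 15 = 35.
Best is F, K, and Q with total user value 38.

38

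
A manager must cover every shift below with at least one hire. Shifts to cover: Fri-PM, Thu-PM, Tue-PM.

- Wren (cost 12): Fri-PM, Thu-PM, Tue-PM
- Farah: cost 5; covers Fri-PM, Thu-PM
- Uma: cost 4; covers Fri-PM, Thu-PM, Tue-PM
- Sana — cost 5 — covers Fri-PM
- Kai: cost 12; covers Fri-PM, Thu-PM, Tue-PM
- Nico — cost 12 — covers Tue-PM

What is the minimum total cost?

4

This is a weighted set-cover instance.
Uma alone covers Fri-PM, Thu-PM, Tue-PM — every shift.
Total cost: 4.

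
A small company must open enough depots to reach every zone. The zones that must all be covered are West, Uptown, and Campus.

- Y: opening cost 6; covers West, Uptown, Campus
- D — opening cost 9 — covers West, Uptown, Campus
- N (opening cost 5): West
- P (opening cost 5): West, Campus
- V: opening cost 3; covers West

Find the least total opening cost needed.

6

Y alone covers West, Uptown, Campus — every zone.
Total opening cost: 6.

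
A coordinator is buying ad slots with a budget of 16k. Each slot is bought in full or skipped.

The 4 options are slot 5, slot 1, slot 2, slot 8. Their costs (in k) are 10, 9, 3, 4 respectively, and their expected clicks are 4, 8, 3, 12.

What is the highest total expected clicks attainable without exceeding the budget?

23

slot 1 + slot 8: cost 9 + 4 = 13 ≤ 16, expected clicks 8 + 12 = 20.
slot 1 + slot 2 + slot 8: cost 9 + 3 + 4 = 16 ≤ 16, expected clicks 8 + 3 + 12 = 23.
slot 5 + slot 8: cost 10 + 4 = 14 ≤ 16, expected clicks 4 + 12 = 16.
Best is slot 1, slot 2, and slot 8 with total expected clicks 23.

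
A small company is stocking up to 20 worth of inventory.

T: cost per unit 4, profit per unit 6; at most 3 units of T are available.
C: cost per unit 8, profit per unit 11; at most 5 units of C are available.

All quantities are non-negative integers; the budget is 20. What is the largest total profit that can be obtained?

29

This is a bounded integer knapsack.
Take 3×T and 1×C: cost 20 ≤ 20, profit 3·6 + 1·11 = 29.
T has the best ratio (6/4) and is taken to its limit of 3; remaining capacity is filled optimally with the others.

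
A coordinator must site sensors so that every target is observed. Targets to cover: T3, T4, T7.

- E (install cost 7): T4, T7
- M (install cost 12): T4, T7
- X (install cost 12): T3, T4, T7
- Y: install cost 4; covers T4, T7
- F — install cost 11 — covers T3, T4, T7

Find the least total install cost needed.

11

The greedy cost-per-new-target heuristic would pick Y and F for 15, but a cheaper cover exists.
F alone covers T3, T4, T7 — every target.
Total install cost: 11.
No cover costs less than 11.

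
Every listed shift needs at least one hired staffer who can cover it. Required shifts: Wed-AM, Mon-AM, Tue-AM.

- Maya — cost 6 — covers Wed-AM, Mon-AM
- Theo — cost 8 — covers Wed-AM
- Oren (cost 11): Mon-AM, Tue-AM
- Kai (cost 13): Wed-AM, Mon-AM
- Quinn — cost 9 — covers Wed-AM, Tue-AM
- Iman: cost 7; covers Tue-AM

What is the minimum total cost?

13

Choose Maya and Iman: together they cover Wed-AM, Mon-AM, Tue-AM — every shift.
Total cost: 6 + 7 = 13.
No cover costs less than 13.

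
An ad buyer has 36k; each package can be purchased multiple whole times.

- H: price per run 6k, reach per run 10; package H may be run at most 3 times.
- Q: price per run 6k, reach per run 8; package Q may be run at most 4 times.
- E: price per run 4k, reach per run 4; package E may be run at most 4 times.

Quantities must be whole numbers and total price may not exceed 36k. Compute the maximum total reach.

54

2×H and 4×Q: price 36 ≤ 36, reach 2·10 + 4·8 = 52.
3×H and 3×Q: price 36 ≤ 36, reach 3·10 + 3·8 = 54.
Best is 54.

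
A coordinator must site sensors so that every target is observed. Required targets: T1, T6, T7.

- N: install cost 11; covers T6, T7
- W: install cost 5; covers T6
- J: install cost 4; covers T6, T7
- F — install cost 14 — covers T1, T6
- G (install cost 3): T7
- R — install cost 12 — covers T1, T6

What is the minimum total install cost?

15

This is an integer covering problem.
The greedy cost-per-new-target heuristic would pick J and R for 16, but a cheaper cover exists.
Choose G and R: together they cover T1, T6, T7 — every target.
Total install cost: 3 + 12 = 15.
No cover costs less than 15.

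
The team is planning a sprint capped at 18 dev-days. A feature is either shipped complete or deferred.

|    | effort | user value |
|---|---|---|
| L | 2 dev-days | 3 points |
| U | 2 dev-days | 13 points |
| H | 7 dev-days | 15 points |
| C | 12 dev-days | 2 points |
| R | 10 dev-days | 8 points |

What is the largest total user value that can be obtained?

Treat it as a binary knapsack problem.
Allowing fractional choices, the relaxed optimum would be about 36.6, but features are indivisible.
U + H: effort 2 + 7 = 9 ≤ 18, user value 13 + 15 = 28.
L + U + R: effort 2 + 2 + 10 = 14 ≤ 18, user value 3 + 13 + 8 = 24.
L + U + H: effort 2 + 2 + 7 = 11 ≤ 18, user value 3 + 13 + 15 = 31.
Best is L, U, and H with total user value 31.

31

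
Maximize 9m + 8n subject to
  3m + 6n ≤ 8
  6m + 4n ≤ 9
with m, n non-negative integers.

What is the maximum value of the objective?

(m,n)=(1,0): 3·1+6·0=3≤8, 6·1+4·0=6≤9, objective 9.
(m,n)=(0,1): 3·0+6·1=6≤8, 6·0+4·1=4≤9, objective 8.
No feasible integer point exceeds 9.

9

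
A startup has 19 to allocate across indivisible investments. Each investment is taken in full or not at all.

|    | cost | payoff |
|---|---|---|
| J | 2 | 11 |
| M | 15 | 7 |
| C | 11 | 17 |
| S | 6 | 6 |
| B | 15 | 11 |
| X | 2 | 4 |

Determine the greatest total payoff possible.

J + C + S: cost 2 + 11 + 6 = 19 ≤ 19, payoff 11 + 17 + 6 = 34.
J + C: cost 2 + 11 = 13 ≤ 19, payoff 11 + 17 = 28.
J + C + X: cost 2 + 11 + 2 = 15 ≤ 19, payoff 11 + 17 + 4 = 32.
Best is J, C, and S with total payoff 34.

34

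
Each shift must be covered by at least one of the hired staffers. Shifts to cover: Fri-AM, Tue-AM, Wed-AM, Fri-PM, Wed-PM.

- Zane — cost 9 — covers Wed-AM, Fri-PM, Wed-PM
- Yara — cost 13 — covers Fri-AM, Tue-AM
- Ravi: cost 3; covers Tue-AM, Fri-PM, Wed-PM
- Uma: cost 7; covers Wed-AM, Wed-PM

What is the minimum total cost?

This is a weighted set-cover instance.
The greedy cost-per-new-shift heuristic would pick Ravi, Uma, and Yara for 23, but a cheaper cover exists.
Choose Zane and Yara: together they cover Fri-AM, Tue-AM, Wed-AM, Fri-PM, Wed-PM — every shift.
Total cost: 9 + 13 = 22.
No cover costs less than 22.

22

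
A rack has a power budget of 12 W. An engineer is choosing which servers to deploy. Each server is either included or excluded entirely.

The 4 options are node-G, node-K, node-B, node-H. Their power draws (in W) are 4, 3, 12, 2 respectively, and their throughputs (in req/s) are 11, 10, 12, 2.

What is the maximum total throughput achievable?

Allowing fractional choices, the relaxed optimum would be about 26.0, but servers are indivisible.
node-G + node-K: power draw 4 + 3 = 7 ≤ 12, throughput 11 + 10 = 21.
node-G + node-H: power draw 4 + 2 = 6 ≤ 12, throughput 11 + 2 = 13.
node-G + node-K + node-H: power draw 4 + 3 + 2 = 9 ≤ 12, throughput 11 + 10 + 2 = 23.
Best is node-G, node-K, and node-H with total throughput 23.

23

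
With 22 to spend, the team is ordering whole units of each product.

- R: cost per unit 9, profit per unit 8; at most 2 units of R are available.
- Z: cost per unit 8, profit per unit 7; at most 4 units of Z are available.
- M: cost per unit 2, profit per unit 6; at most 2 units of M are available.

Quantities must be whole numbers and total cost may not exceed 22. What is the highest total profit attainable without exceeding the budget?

28

This is a bounded integer knapsack.
M has the best ratio (6/2); taking only M gives at most 2×6 = 12 (stopped by the supply cap of 2).
Mixing does better — 2×R and 2×M: cost 22 ≤ 22, profit 2·8 + 2·6 = 28.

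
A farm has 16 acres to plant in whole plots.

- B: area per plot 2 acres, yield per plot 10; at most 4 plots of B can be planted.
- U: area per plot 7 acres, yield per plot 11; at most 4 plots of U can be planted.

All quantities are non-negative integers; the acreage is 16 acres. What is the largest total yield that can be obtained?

51

This is a bounded integer knapsack.
Take 4×B and 1×U: area 15 ≤ 16, yield 4·10 + 1·11 = 51.
B has the best ratio (10/2) and is taken to its limit of 4; remaining capacity is filled optimally with the others.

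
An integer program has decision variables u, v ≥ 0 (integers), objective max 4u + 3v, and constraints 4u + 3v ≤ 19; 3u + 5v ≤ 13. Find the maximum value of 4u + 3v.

Relaxing integrality, the LP optimum is 17.33 at (u,v) = (4.33, 0), which is not an integer point.
(u,v)=(4,0) is feasible, giving 16.
(u,v)=(3,0) is feasible, giving 12.
The best lattice point is (4,0), giving 16.

16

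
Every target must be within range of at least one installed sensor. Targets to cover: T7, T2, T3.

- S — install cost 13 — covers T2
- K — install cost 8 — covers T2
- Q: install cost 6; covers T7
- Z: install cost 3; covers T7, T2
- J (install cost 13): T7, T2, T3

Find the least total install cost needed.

13

The greedy cost-per-new-target heuristic would pick Z and J for 16, but a cheaper cover exists.
J alone covers T7, T2, T3 — every target.
Total install cost: 13.
No cover costs less than 13.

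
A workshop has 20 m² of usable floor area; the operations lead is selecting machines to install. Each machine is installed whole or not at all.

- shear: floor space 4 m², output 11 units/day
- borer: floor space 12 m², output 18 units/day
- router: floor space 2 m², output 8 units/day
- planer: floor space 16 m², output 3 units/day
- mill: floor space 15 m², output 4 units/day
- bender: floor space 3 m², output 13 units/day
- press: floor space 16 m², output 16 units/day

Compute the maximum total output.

42

borer + router + bender: floor space 12 + 2 + 3 = 17 ≤ 20, output 18 + 8 + 13 = 39.
shear + borer + router: floor space 4 + 12 + 2 = 18 ≤ 20, output 11 + 18 + 8 = 37.
shear + borer + bender: floor space 4 + 12 + 3 = 19 ≤ 20, output 11 + 18 + 13 = 42.
Best is shear, borer, and bender with total output 42.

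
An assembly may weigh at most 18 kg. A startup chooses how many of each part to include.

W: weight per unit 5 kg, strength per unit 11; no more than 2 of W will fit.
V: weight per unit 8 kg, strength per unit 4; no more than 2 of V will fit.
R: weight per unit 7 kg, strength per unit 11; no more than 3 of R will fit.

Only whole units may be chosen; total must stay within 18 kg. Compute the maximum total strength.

33

This is a bounded integer knapsack.
Take 2×W and 1×R: weight 17 ≤ 18, strength 2·11 + 1·11 = 33.
W has the best ratio (11/5) and is taken to its limit of 2; remaining capacity is filled optimally with the others.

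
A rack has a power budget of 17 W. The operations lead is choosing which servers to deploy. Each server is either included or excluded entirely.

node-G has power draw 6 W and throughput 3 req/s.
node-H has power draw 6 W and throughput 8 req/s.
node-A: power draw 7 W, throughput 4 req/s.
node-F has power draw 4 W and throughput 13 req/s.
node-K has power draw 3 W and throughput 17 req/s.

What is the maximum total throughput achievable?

Take node-H, node-F, and node-K: power draw 6 + 4 + 3 = 13 ≤ 17, throughput 8 + 13 + 17 = 38.
No other feasible combination does better.

38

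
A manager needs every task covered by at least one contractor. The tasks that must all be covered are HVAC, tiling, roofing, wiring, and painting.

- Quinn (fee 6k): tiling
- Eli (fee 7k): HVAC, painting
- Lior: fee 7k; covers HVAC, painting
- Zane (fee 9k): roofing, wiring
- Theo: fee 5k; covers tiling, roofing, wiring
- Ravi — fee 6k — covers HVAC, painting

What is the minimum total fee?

11

Choose Theo and Ravi: together they cover HVAC, tiling, roofing, wiring, painting — every task.
Total fee: 5 + 6 = 11.
No cover costs less than 11.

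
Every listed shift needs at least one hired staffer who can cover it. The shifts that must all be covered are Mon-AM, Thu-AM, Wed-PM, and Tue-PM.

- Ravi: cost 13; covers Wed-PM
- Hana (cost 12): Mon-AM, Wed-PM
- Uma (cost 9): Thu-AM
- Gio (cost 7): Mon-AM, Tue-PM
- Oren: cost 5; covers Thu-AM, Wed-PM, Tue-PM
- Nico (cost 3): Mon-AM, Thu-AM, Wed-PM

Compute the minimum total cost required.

Choose Oren and Nico: together they cover Mon-AM, Thu-AM, Wed-PM, Tue-PM — every shift.
Total cost: 5 + 3 = 8.
No cover costs less than 8.

8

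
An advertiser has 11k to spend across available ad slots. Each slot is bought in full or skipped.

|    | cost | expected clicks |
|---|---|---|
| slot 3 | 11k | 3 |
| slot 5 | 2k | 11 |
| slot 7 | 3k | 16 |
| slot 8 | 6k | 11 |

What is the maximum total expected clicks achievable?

38

slot 5 + slot 7 + slot 8: cost 2 + 3 + 6 = 11 ≤ 11, expected clicks 11 + 16 + 11 = 38.
slot 5 + slot 7: cost 2 + 3 = 5 ≤ 11, expected clicks 11 + 16 = 27.
Best is slot 5, slot 7, and slot 8 with total expected clicks 38.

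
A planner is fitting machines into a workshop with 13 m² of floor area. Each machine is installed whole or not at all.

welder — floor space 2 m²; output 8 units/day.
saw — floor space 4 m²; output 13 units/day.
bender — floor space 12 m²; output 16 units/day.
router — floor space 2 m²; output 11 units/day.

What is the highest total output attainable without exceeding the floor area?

32

This is an integer program with binary decision variables.
welder + saw + router: floor space 2 + 4 + 2 = 8 ≤ 13, output 8 + 13 + 11 = 32.
welder + saw: floor space 2 + 4 = 6 ≤ 13, output 8 + 13 = 21.
saw + router: floor space 4 + 2 = 6 ≤ 13, output 13 + 11 = 24.
Best is welder, saw, and router with total output 32.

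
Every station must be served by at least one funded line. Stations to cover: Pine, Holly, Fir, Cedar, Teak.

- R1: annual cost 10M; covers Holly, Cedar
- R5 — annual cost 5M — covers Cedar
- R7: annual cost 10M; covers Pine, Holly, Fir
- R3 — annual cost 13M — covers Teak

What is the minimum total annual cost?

Choose R5, R7, and R3: together they cover Pine, Holly, Fir, Cedar, Teak — every station.
Total annual cost: 5 + 10 + 13 = 28.
No cover costs less than 28.

28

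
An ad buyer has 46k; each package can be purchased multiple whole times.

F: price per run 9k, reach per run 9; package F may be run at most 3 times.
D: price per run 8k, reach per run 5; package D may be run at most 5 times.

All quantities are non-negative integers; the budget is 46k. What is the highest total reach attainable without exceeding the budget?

37

F has the best ratio (9/9); taking only F gives at most 3×9 = 27 (stopped by the supply cap of 3).
Mixing does better — 3×F and 2×D: price 43 ≤ 46, reach 3·9 + 2·5 = 37.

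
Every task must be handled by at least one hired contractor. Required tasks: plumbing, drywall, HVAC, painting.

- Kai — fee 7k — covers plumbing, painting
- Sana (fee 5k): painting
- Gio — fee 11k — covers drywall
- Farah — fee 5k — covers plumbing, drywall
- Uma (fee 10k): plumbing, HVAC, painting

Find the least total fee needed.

15

This is an integer covering problem.
Choose Farah and Uma: together they cover plumbing, drywall, HVAC, painting — every task.
Total fee: 5 + 10 = 15.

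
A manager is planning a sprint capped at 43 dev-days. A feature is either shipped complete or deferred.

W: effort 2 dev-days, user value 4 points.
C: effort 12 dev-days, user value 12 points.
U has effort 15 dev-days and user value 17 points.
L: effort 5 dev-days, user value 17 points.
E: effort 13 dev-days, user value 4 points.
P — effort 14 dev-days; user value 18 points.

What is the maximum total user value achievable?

56

This is a 0-1 knapsack instance.
Allowing fractional choices, the relaxed optimum would be about 63.0, but features are indivisible.
U + L + P: effort 15 + 5 + 14 = 34 ≤ 43, user value 17 + 17 + 18 = 52.
W + U + L + P: effort 2 + 15 + 5 + 14 = 36 ≤ 43, user value 4 + 17 + 17 + 18 = 56.
Best is W, U, L, and P with total user value 56.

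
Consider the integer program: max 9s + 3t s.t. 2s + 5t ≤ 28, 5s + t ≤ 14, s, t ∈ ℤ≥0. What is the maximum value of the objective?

(s,t)=(2,4): 2·2+5·4=24≤28, 5·2+1·4=14≤14, objective 30.
(s,t)=(2,3): 2·2+5·3=19≤28, 5·2+1·3=13≤14, objective 27.
(s,t)=(1,5): 2·1+5·5=27≤28, 5·1+1·5=10≤14, objective 24.
(s,t)=(1,4): 2·1+5·4=22≤28, 5·1+1·4=9≤14, objective 21.
No feasible integer point exceeds 30.

30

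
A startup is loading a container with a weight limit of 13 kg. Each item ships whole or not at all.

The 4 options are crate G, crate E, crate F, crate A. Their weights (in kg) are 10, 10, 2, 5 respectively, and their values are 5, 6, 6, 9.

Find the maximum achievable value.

crate G + crate F: weight 10 + 2 = 12 ≤ 13, value 5 + 6 = 11.
crate F + crate A: weight 2 + 5 = 7 ≤ 13, value 6 + 9 = 15.
crate E + crate F: weight 10 + 2 = 12 ≤ 13, value 6 + 6 = 12.
Best is crate F and crate A with total value 15.

15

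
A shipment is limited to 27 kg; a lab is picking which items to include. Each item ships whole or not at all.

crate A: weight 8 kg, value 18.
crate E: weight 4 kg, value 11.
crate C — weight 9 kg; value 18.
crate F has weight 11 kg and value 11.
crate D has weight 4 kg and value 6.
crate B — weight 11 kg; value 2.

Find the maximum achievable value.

53

Allowing fractional choices, the relaxed optimum would be about 55.0, but items are indivisible.
crate A + crate E + crate C + crate D: weight 8 + 4 + 9 + 4 = 25 ≤ 27, value 18 + 11 + 18 + 6 = 53.
crate A + crate E + crate C: weight 8 + 4 + 9 = 21 ≤ 27, value 18 + 11 + 18 = 47.
crate A + crate E + crate F + crate D: weight 8 + 4 + 11 + 4 = 27 ≤ 27, value 18 + 11 + 11 + 6 = 46.
Best is crate A, crate E, crate C, and crate D with total value 53.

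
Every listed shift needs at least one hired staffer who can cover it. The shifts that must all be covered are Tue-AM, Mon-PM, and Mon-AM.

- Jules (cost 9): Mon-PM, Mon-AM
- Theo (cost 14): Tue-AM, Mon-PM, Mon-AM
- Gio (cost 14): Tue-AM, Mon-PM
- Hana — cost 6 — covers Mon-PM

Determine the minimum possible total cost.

14

The greedy cost-per-new-shift heuristic would pick Jules and Theo for 23, but a cheaper cover exists.
Theo alone covers Tue-AM, Mon-PM, Mon-AM — every shift.
Total cost: 14.
No cover costs less than 14.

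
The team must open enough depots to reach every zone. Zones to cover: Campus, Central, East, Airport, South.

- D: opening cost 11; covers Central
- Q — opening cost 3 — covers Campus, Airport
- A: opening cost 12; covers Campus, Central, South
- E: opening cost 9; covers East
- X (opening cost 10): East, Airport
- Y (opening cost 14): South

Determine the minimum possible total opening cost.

This is an integer covering problem.
Choose A and X: together they cover Campus, Central, East, Airport, South — every zone.
Total opening cost: 12 + 10 = 22.

22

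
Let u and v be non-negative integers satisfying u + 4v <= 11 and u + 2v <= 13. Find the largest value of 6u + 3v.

(u,v)=(11,0): 1·11+4·0=11≤11, 1·11+2·0=11≤13, objective 66.
(u,v)=(10,0): 1·10+4·0=10≤11, 1·10+2·0=10≤13, objective 60.
No feasible integer point exceeds 66.

66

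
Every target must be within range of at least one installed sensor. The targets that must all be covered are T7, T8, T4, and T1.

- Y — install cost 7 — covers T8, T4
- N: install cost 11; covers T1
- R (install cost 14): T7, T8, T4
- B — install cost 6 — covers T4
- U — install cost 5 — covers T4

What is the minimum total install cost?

25

The greedy cost-per-new-target heuristic would pick Y, N, and R for 32, but a cheaper cover exists.
Choose N and R: together they cover T7, T8, T4, T1 — every target.
Total install cost: 11 + 14 = 25.
No cover costs less than 25.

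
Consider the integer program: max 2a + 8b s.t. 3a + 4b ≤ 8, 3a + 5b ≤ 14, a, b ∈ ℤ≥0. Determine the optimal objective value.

(a,b)=(0,2) is feasible, giving 16.
(a,b)=(1,1) is feasible, giving 10.
(a,b)=(0,1) is feasible, giving 8.
Maximum is 16 at (a,b)=(0,2).

16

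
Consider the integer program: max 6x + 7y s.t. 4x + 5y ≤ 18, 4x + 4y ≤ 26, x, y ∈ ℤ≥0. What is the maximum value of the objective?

Relaxing integrality, the LP optimum is 27.00 at (x,y) = (4.5, 0), which is not an integer point.
(x,y)=(2,2): 4·2+5·2=18≤18, 4·2+4·2=16≤26, objective 26.
(x,y)=(3,1): 4·3+5·1=17≤18, 4·3+4·1=16≤26, objective 25.
(x,y)=(4,0): 4·4+5·0=16≤18, 4·4+4·0=16≤26, objective 24.
No feasible integer point exceeds 26.

26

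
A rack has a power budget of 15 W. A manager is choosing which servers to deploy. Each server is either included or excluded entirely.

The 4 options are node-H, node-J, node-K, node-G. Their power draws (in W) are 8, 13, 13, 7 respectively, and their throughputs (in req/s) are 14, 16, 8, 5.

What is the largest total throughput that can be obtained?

Take node-H and node-G: power draw 8 + 7 = 15 ≤ 15, throughput 14 + 5 = 19.
No other feasible combination does better.

19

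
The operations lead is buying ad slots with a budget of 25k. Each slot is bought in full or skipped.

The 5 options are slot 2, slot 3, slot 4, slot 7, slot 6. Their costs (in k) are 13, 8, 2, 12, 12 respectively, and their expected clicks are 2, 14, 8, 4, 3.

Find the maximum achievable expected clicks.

26

slot 3 + slot 4 + slot 7: cost 8 + 2 + 12 = 22 ≤ 25, expected clicks 14 + 8 + 4 = 26.
slot 3 + slot 4 + slot 6: cost 8 + 2 + 12 = 22 ≤ 25, expected clicks 14 + 8 + 3 = 25.
slot 2 + slot 3 + slot 4: cost 13 + 8 + 2 = 23 ≤ 25, expected clicks 2 + 14 + 8 = 24.
Best is slot 3, slot 4, and slot 7 with total expected clicks 26.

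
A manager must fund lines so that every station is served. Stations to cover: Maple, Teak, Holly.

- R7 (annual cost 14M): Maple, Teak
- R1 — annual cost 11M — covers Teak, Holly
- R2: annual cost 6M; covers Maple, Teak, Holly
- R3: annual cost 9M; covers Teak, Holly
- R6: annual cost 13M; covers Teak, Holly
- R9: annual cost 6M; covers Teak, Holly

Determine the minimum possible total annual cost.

6

R2 alone covers Maple, Teak, Holly — every station.
Total annual cost: 6.
No cover costs less than 6.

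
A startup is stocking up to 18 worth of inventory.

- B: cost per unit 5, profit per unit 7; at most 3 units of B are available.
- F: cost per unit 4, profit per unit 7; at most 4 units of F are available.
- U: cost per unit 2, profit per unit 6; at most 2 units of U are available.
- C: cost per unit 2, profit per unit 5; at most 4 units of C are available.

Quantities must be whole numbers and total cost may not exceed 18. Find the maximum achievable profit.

U has the best ratio (6/2); taking only U gives at most 2×6 = 12 (stopped by the supply cap of 2).
Mixing does better — 2×F, 2×U, and 3×C: cost 18 ≤ 18, profit 2·7 + 2·6 + 3·5 = 41.

41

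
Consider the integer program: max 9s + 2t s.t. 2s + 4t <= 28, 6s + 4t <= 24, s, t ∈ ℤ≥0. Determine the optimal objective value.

36

(s,t)=(4,0): 2·4+4·0=8≤28, 6·4+4·0=24≤24, objective 36.
(s,t)=(3,1): 2·3+4·1=10≤28, 6·3+4·1=22≤24, objective 29.
(s,t)=(3,0): 2·3+4·0=6≤28, 6·3+4·0=18≤24, objective 27.
No feasible integer point exceeds 36.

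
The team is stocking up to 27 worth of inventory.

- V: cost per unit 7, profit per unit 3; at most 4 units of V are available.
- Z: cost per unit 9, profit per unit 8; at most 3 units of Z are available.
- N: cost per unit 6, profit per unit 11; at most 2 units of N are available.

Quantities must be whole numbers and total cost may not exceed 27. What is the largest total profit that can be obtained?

N has the best ratio (11/6); taking only N gives at most 2×11 = 22 (stopped by the supply cap of 2).
Mixing does better — 1×Z and 2×N: cost 21 ≤ 27, profit 1·8 + 2·11 = 30.

30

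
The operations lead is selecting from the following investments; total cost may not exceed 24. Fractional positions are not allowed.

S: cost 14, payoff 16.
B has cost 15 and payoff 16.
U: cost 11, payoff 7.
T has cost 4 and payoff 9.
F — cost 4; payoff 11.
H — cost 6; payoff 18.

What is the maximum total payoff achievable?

Allowing fractional choices, the relaxed optimum would be about 49.4, but investments are indivisible.
S + F + H: cost 14 + 4 + 6 = 24 ≤ 24, payoff 16 + 11 + 18 = 45.
S + T + H: cost 14 + 4 + 6 = 24 ≤ 24, payoff 16 + 9 + 18 = 43.
Best is S, F, and H with total payoff 45.

45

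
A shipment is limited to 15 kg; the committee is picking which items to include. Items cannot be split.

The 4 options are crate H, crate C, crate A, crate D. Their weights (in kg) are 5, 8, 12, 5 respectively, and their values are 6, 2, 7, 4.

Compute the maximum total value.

This is an integer program with binary decision variables.
Take crate H and crate D: weight 5 + 5 = 10 ≤ 15, value 6 + 4 = 10.
No other feasible combination does better.

10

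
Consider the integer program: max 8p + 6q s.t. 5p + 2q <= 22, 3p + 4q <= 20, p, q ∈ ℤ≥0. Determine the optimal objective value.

The continuous relaxation peaks at (3.43, 2.43) with value 42.00; rounding to a feasible lattice point costs some objective.
(p,q)=(4,1) is feasible, giving 38.
(p,q)=(3,2) is feasible, giving 36.
No feasible integer point exceeds 38.

38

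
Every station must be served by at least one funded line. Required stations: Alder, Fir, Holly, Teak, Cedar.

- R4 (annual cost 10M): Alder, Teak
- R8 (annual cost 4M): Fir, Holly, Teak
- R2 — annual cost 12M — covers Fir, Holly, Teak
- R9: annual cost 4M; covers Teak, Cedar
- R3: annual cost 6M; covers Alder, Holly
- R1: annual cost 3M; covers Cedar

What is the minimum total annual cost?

Choose R8, R3, and R1: together they cover Alder, Fir, Holly, Teak, Cedar — every station.
Total annual cost: 4 + 6 + 3 = 13.
No cover costs less than 13.

13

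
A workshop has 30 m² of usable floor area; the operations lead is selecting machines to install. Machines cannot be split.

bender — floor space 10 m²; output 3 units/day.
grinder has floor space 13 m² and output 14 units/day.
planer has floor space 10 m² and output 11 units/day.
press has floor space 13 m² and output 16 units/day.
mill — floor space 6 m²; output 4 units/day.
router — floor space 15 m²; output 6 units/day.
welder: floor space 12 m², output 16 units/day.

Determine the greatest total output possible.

Treat it as a binary knapsack problem.
Allowing fractional choices, the relaxed optimum would be about 37.5, but machines are indivisible.
planer + press + mill: floor space 10 + 13 + 6 = 29 ≤ 30, output 11 + 16 + 4 = 31.
press + welder: floor space 13 + 12 = 25 ≤ 30, output 16 + 16 = 32.
planer + mill + welder: floor space 10 + 6 + 12 = 28 ≤ 30, output 11 + 4 + 16 = 31.
Best is press and welder with total output 32.

32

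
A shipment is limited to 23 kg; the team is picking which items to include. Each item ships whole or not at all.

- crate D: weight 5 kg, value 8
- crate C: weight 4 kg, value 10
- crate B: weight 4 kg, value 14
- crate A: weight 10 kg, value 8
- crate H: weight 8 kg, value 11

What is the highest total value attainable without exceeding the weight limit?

Allowing fractional choices, the relaxed optimum would be about 44.6, but items are indivisible.
crate D + crate C + crate B + crate H: weight 5 + 4 + 4 + 8 = 21 ≤ 23, value 8 + 10 + 14 + 11 = 43.
crate D + crate C + crate B + crate A: weight 5 + 4 + 4 + 10 = 23 ≤ 23, value 8 + 10 + 14 + 8 = 40.
Best is crate D, crate C, crate B, and crate H with total value 43.

43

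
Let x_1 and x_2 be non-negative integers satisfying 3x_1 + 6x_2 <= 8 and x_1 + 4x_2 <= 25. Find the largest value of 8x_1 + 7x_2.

16

The continuous relaxation peaks at (2.67, 0) with value 21.33; rounding to a feasible lattice point costs some objective.
(x_1,x_2)=(2,0): 3·2+6·0=6≤8, 1·2+4·0=2≤25, objective 16.
(x_1,x_2)=(1,0): 3·1+6·0=3≤8, 1·1+4·0=1≤25, objective 8.
Maximum is 16 at (x_1,x_2)=(2,0).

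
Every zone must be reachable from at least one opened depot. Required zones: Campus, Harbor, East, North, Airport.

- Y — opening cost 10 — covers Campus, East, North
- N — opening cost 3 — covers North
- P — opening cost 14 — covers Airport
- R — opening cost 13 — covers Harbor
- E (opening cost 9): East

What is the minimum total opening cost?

The greedy cost-per-new-zone heuristic would pick N, Y, R, and P for 40, but a cheaper cover exists.
Choose Y, P, and R: together they cover Campus, Harbor, East, North, Airport — every zone.
Total opening cost: 10 + 14 + 13 = 37.
No cover costs less than 37.

37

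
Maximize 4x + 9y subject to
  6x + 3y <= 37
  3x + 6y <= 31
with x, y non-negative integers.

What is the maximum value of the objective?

45

(x,y)=(0,5): 6·0+3·5=15≤37, 3·0+6·5=30≤31, objective 45.
(x,y)=(1,4): 6·1+3·4=18≤37, 3·1+6·4=27≤31, objective 40.
(x,y)=(0,4): 6·0+3·4=12≤37, 3·0+6·4=24≤31, objective 36.
Maximum is 45 at (x,y)=(0,5).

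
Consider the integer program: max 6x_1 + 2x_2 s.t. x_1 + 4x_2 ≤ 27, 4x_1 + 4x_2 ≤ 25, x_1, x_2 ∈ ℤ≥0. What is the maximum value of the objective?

The continuous relaxation peaks at (6.25, 0) with value 37.50; rounding to a feasible lattice point costs some objective.
(x_1,x_2)=(6,0): 1·6+4·0=6≤27, 4·6+4·0=24≤25, objective 36.
(x_1,x_2)=(5,1): 1·5+4·1=9≤27, 4·5+4·1=24≤25, objective 32.
No feasible integer point exceeds 36.

36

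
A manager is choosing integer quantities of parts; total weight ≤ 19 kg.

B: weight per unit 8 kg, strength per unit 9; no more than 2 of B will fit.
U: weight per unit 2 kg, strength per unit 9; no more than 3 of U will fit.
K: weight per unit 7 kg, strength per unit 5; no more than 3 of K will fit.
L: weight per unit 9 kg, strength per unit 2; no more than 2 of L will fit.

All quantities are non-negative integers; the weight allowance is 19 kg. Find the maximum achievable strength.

36

U has the best ratio (9/2); taking only U gives at most 3×9 = 27 (stopped by the supply cap of 3).
Mixing does better — 1×B and 3×U: weight 14 ≤ 19, strength 1·9 + 3·9 = 36.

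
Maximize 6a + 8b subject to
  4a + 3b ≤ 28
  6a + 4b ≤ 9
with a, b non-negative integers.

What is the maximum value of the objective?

Relaxing integrality, the LP optimum is 18.00 at (a,b) = (0, 2.25), which is not an integer point.
(a,b)=(0,2): 4·0+3·2=6≤28, 6·0+4·2=8≤9, objective 16.
(a,b)=(0,1): 4·0+3·1=3≤28, 6·0+4·1=4≤9, objective 8.
The best lattice point is (0,2), giving 16.

16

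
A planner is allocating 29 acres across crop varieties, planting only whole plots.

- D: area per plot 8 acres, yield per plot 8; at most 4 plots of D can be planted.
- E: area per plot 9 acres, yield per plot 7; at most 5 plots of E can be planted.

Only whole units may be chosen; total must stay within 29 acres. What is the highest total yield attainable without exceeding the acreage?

24

This is a bounded integer knapsack.
D has the best ratio (8/8); taking only D gives at most 3×8 = 24 (stopped by the area limit).
Optimal: 3×D: area 24 ≤ 29, yield 3·8 = 24.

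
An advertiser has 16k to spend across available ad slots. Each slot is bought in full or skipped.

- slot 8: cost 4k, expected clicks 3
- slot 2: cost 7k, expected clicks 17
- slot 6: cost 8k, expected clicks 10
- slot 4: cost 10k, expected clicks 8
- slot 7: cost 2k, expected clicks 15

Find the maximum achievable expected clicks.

35

Allowing fractional choices, the relaxed optimum would be about 40.8, but ad slots are indivisible.
slot 8 + slot 2 + slot 7: cost 4 + 7 + 2 = 13 ≤ 16, expected clicks 3 + 17 + 15 = 35.
slot 2 + slot 7: cost 7 + 2 = 9 ≤ 16, expected clicks 17 + 15 = 32.
Best is slot 8, slot 2, and slot 7 with total expected clicks 35.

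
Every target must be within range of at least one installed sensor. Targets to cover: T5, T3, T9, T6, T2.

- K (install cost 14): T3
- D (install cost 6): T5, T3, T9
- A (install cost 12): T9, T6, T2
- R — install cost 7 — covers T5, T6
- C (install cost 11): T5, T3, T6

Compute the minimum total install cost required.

18

This is an integer covering problem.
Choose D and A: together they cover T5, T3, T9, T6, T2 — every target.
Total install cost: 6 + 12 = 18.
No cover costs less than 18.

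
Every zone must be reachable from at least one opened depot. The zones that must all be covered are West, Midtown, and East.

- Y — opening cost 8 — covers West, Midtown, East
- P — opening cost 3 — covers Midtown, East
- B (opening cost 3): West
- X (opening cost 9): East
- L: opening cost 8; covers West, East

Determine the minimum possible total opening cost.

6

Choose P and B: together they cover West, Midtown, East — every zone.
Total opening cost: 3 + 3 = 6.
No cover costs less than 6.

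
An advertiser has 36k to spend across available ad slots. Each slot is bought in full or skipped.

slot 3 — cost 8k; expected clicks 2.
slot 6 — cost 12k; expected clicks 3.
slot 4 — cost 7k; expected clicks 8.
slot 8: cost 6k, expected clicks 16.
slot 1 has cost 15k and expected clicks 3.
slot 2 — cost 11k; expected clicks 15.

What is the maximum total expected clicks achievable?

slot 3 + slot 4 + slot 8 + slot 2: cost 8 + 7 + 6 + 11 = 32 ≤ 36, expected clicks 2 + 8 + 16 + 15 = 41.
slot 4 + slot 8 + slot 2: cost 7 + 6 + 11 = 24 ≤ 36, expected clicks 8 + 16 + 15 = 39.
slot 6 + slot 4 + slot 8 + slot 2: cost 12 + 7 + 6 + 11 = 36 ≤ 36, expected clicks 3 + 8 + 16 + 15 = 42.
Best is slot 6, slot 4, slot 8, and slot 2 with total expected clicks 42.

42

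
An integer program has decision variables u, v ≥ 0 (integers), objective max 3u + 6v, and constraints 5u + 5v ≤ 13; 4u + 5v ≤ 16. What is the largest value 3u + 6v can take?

Relaxing integrality, the LP optimum is 15.60 at (u,v) = (0, 2.6), which is not an integer point.
(u,v)=(0,2): 5·0+5·2=10≤13, 4·0+5·2=10≤16, objective 12.
(u,v)=(1,1): 5·1+5·1=10≤13, 4·1+5·1=9≤16, objective 9.
(u,v)=(0,1): 5·0+5·1=5≤13, 4·0+5·1=5≤16, objective 6.
The best lattice point is (0,2), giving 12.

12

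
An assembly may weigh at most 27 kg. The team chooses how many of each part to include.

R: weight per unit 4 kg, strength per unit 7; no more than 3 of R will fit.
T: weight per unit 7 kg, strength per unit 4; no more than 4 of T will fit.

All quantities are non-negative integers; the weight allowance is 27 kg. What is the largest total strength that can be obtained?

R has the best ratio (7/4); taking only R gives at most 3×7 = 21 (stopped by the supply cap of 3).
Mixing does better — 3×R and 2×T: weight 26 ≤ 27, strength 3·7 + 2·4 = 29.

29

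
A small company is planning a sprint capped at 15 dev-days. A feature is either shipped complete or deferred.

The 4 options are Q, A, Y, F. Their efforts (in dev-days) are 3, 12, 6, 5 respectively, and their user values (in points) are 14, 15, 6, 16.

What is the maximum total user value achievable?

36

Allowing fractional choices, the relaxed optimum would be about 38.8, but features are indivisible.
Q + Y + F: effort 3 + 6 + 5 = 14 ≤ 15, user value 14 + 6 + 16 = 36.
Q + A: effort 3 + 12 = 15 ≤ 15, user value 14 + 15 = 29.
Q + F: effort 3 + 5 = 8 ≤ 15, user value 14 + 16 = 30.
Best is Q, Y, and F with total user value 36.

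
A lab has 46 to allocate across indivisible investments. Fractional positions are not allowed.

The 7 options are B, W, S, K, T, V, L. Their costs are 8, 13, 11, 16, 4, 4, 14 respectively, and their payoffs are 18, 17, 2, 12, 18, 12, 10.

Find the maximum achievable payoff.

77

B + W + K + T + V: cost 8 + 13 + 16 + 4 + 4 = 45 ≤ 46, payoff 18 + 17 + 12 + 18 + 12 = 77.
B + W + T + V + L: cost 8 + 13 + 4 + 4 + 14 = 43 ≤ 46, payoff 18 + 17 + 18 + 12 + 10 = 75.
Best is B, W, K, T, and V with total payoff 77.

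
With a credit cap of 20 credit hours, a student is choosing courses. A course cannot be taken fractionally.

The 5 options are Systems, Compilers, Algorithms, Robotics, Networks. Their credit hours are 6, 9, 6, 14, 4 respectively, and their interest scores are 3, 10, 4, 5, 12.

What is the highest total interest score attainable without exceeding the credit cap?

Take Compilers, Algorithms, and Networks: credit hours 9 + 6 + 4 = 19 ≤ 20, interest score 10 + 4 + 12 = 26.
No other feasible combination does better.

26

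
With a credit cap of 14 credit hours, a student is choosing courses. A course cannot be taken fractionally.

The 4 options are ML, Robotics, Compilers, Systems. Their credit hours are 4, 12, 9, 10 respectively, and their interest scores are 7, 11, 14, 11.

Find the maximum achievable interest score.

Compilers: credit hours 9 ≤ 14, interest score 14.
ML + Systems: credit hours 4 + 10 = 14 ≤ 14, interest score 7 + 11 = 18.
ML + Compilers: credit hours 4 + 9 = 13 ≤ 14, interest score 7 + 14 = 21.
Best is ML and Compilers with total interest score 21.

21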